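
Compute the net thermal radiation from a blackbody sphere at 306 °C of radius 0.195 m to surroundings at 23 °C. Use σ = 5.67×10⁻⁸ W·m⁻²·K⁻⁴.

Q ≈ 2840 W

A = 4πr² = 4π × (0.195)² = 0.478 m².
Convert: 306 °C = 579 K; 23 °C = 296 K.
Q = σA(T⁴ − T_s⁴). T⁴ − T_s⁴ = (579)⁴ − (296)⁴ = 1.12×10^11 − 7.68×10^9 = 1.05×10^11 K⁴.
Q = 5.67×10⁻⁸ × 0.478 × 1.05×10^11 = 2840 W.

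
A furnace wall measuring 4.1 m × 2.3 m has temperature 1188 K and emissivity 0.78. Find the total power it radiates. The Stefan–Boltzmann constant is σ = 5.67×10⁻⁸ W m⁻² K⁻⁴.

A = 4.1 × 2.3 = 9.43 m².
P = εσAT⁴ = 0.78 × 5.67×10⁻⁸ × 9.43 × (1188)⁴ = 0.78 × 5.67×10⁻⁸ × 9.43 × 1.99×10^12.
P = 8.31×10^5 W.

P ≈ 8.31×10^5 W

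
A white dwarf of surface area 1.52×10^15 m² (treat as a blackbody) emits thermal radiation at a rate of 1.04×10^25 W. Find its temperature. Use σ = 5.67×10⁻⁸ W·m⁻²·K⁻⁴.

T ≈ 18600 K

From P = σAT⁴, T = (P / σA)^(1/4) = (1.04×10^25 / (5.67×10⁻⁸ × 1.52×10^15))^(1/4).
T = (1.21×10^17)^(1/4) = 18600 K.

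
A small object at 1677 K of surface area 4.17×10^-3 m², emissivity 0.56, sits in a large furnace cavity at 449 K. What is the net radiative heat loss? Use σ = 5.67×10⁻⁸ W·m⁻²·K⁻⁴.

Q = εσA(T⁴ − T_s⁴). T⁴ − T_s⁴ = (1677)⁴ − (449)⁴ = 7.91×10^12 − 4.06×10^10 = 7.87×10^12 K⁴.
Q = 0.56 × 5.67×10⁻⁸ × 4.17×10^-3 × 7.87×10^12 = 1040 W.

Q ≈ 1040 W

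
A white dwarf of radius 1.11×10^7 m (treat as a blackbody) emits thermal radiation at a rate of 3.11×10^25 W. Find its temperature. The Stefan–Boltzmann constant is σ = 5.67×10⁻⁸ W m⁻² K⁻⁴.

T ≈ 24400 K

A = 4πr² = 4π × (1.11×10^7)² = 1.55×10^15 m².
From P = σAT⁴, T = (P / σA)^(1/4) = (3.11×10^25 / (5.67×10⁻⁸ × 1.55×10^15))^(1/4).
T = (3.54×10^17)^(1/4) = 24400 K.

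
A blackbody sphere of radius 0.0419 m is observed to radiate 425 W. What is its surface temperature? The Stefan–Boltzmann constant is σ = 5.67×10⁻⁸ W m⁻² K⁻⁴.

A = 4πr² = 4π × (0.0419)² = 0.0221 m².
From P = σAT⁴, T = (P / σA)^(1/4) = (425 / (5.67×10⁻⁸ × 0.0221))^(1/4).
T = (3.40×10^11)^(1/4) = 763 K.

T ≈ 763 K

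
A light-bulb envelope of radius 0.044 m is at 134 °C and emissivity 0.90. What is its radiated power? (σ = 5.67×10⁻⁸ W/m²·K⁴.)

A = 4πr² = 4π × (0.044)² = 0.0243 m².
134 °C = 407 K.
Stefan–Boltzmann: P = εσAT⁴ = 0.90 × 5.67×10⁻⁸ × 0.0243 × (407)⁴ = 0.90 × 5.67×10⁻⁸ × 0.0243 × 2.74×10^10.
P = 34.1 W.

P ≈ 34.1 W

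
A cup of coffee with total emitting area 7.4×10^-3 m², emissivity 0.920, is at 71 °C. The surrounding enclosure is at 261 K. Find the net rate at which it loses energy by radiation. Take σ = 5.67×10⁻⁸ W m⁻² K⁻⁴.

Q ≈ 3.61 W

Convert: 71 °C = 344 K.
Q = εσA(T⁴ − T_s⁴). T⁴ − T_s⁴ = (344)⁴ − (261)⁴ = 1.40×10^10 − 4.64×10^9 = 9.36×10^9 K⁴.
Q = 0.920 × 5.67×10⁻⁸ × 7.40×10^-3 × 9.36×10^9 = 3.61 W.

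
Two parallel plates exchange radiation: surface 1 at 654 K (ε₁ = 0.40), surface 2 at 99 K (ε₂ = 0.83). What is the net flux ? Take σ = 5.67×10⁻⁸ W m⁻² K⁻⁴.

For two large parallel gray plates, q = σ(T₁⁴ − T₂⁴) / (1/ε₁ + 1/ε₂ − 1).
1/ε₁ + 1/ε₂ − 1 = 1/0.40 + 1/0.83 − 1 = 2.705.
T₁⁴ − T₂⁴ = 1.83×10^11 − 9.61×10^7 = 1.83×10^11 K⁴.
q = 5.67×10⁻⁸ × 1.83×10^11 / 2.705 = 3830 W/m².

q ≈ 3830 W/m²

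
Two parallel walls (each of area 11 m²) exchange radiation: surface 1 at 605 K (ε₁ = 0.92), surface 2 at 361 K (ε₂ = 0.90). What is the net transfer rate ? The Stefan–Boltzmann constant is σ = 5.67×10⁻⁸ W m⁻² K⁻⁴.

Q ≈ 60900 W

For two large parallel gray plates, q = σ(T₁⁴ − T₂⁴) / (1/ε₁ + 1/ε₂ − 1).
1/ε₁ + 1/ε₂ − 1 = 1/0.92 + 1/0.90 − 1 = 1.198.
T₁⁴ − T₂⁴ = 1.34×10^11 − 1.70×10^10 = 1.17×10^11 K⁴.
q = 5.67×10⁻⁸ × 1.17×10^11 / 1.198 = 5540 W/m².
Q = q·A = 5540 × 11 = 60900 W.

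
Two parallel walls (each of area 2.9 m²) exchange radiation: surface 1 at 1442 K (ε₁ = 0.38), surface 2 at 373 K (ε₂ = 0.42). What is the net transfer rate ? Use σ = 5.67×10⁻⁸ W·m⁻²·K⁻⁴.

For two large parallel gray plates, q = σ(T₁⁴ − T₂⁴) / (1/ε₁ + 1/ε₂ − 1).
1/ε₁ + 1/ε₂ − 1 = 1/0.38 + 1/0.42 − 1 = 4.013.
T₁⁴ − T₂⁴ = 4.32×10^12 − 1.94×10^10 = 4.30×10^12 K⁴.
q = 5.67×10⁻⁸ × 4.30×10^12 / 4.013 = 60800 W/m².
Q = q·A = 60800 × 2.9 = 1.76×10^5 W.

Q ≈ 1.76×10^5 W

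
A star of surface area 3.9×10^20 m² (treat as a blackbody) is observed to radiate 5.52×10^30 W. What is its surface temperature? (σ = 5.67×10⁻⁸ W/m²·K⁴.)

T ≈ 22400 K

From P = σAT⁴, T = (P / σA)^(1/4) = (5.52×10^30 / (5.67×10⁻⁸ × 3.90×10^20))^(1/4).
T = (2.50×10^17)^(1/4) = 22400 K.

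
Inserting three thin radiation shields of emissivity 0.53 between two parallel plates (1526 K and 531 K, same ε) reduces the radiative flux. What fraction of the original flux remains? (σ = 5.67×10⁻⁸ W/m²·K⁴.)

ratio ≈ 0.250

With N identical shields there are N+1 = 4 gaps in series, each with the same radiative resistance, so the flux falls to 1/(N+1) of its unshielded value.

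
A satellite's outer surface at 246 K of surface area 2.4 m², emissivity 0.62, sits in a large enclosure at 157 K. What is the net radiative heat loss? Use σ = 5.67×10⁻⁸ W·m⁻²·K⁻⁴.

Q ≈ 258 W

Q = εσA(T⁴ − T_s⁴). T⁴ − T_s⁴ = (246)⁴ − (157)⁴ = 3.66×10^9 − 6.08×10^8 = 3.05×10^9 K⁴.
Q = 0.62 × 5.67×10⁻⁸ × 2.40 × 3.05×10^9 = 258 W.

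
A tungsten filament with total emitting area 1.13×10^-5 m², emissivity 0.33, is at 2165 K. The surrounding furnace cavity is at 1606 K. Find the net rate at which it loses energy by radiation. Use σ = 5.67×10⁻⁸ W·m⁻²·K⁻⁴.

Q = εσA(T⁴ − T_s⁴). T⁴ − T_s⁴ = (2165)⁴ − (1606)⁴ = 2.20×10^13 − 6.65×10^12 = 1.53×10^13 K⁴.
Q = 0.33 × 5.67×10⁻⁸ × 1.13×10^-5 × 1.53×10^13 = 3.24 W.

Q ≈ 3.24 W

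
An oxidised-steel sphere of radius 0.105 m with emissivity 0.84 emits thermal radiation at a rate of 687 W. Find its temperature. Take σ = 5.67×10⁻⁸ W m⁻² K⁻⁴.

T ≈ 568 K

A = 4πr² = 4π × (0.105)² = 0.139 m².
From P = εσAT⁴, T = (P / εσA)^(1/4) = (687 / (0.84 × 5.67×10⁻⁸ × 0.139))^(1/4).
T = (1.04×10^11)^(1/4) = 568 K.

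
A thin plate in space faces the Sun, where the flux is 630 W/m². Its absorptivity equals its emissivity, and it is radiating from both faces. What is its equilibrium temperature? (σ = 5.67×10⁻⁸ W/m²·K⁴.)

Absorbed flux αS = emitted flux 2εσT⁴ per unit area; with α = ε this gives T = (S/2σ)^(1/4).
T = (630 / (2 × 5.67×10⁻⁸))^(1/4) = (5.56×10^9)^(1/4).
T = 273 K.

T ≈ 273 K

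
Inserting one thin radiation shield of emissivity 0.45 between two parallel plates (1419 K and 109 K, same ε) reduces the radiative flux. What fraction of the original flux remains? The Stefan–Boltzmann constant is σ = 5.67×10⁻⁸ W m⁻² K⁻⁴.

ratio ≈ 0.500

With N identical shields there are N+1 = 2 gaps in series, each with the same radiative resistance, so the flux falls to 1/(N+1) of its unshielded value.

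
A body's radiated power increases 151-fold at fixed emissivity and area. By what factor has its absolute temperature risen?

factor ≈ 3.51

P ∝ T⁴ ⇒ T ∝ P^(1/4), so T scales by (151)^(1/4) = 3.51.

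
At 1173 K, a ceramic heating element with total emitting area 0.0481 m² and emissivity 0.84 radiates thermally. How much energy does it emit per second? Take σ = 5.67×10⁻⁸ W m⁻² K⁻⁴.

Stefan–Boltzmann: P = εσAT⁴ = 0.84 × 5.67×10⁻⁸ × 0.0481 × (1173)⁴ = 0.84 × 5.67×10⁻⁸ × 0.0481 × 1.89×10^12.
P = 4340 W.

P ≈ 4340 W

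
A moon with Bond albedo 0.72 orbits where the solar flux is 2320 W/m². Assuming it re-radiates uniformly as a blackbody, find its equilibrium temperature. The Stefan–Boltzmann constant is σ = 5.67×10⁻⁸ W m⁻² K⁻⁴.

T ≈ 231 K

Power absorbed = (1−a)S·πR²; power emitted = 4πR²σT⁴. Equating and cancelling πR²:
T = ((1−a)S / 4σ)^(1/4) = (650 / (4 × 5.67×10⁻⁸))^(1/4) = (2.86×10^9)^(1/4).
T = 231 K.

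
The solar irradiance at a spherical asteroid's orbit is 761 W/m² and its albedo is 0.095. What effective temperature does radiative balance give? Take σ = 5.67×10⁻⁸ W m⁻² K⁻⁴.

T ≈ 235 K

Power absorbed = (1−a)S·πR²; power emitted = 4πR²σT⁴. Equating and cancelling πR²:
T = ((1−a)S / 4σ)^(1/4) = (689 / (4 × 5.67×10⁻⁸))^(1/4) = (3.04×10^9)^(1/4).
T = 235 K.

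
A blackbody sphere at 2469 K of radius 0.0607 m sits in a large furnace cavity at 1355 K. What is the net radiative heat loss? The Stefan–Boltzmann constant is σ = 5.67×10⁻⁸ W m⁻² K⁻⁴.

Q ≈ 88700 W

A = 4πr² = 4π × (0.0607)² = 0.0463 m².
Q = σA(T⁴ − T_s⁴). T⁴ − T_s⁴ = (2469)⁴ − (1355)⁴ = 3.72×10^13 − 3.37×10^12 = 3.38×10^13 K⁴.
Q = 5.67×10⁻⁸ × 0.0463 × 3.38×10^13 = 88700 W.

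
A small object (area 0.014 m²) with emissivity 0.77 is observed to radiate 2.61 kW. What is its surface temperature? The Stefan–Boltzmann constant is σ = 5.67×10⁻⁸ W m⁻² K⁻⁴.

From P = εσAT⁴, T = (P / εσA)^(1/4) = (2610 / (0.77 × 5.67×10⁻⁸ × 0.0140))^(1/4).
T = (4.27×10^12)^(1/4) = 1440 K.

T ≈ 1440 K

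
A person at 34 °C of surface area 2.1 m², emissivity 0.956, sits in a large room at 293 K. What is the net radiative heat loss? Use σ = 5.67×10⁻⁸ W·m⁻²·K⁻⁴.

Convert: 34 °C = 307 K.
Q = εσA(T⁴ − T_s⁴). T⁴ − T_s⁴ = (307)⁴ − (293)⁴ = 8.88×10^9 − 7.37×10^9 = 1.51×10^9 K⁴.
Q = 0.956 × 5.67×10⁻⁸ × 2.10 × 1.51×10^9 = 172 W.

Q ≈ 172 W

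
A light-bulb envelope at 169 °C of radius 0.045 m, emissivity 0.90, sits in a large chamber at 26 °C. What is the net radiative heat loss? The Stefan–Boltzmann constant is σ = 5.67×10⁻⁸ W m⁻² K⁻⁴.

Q ≈ 39.2 W

A = 4πr² = 4π × (0.045)² = 0.0254 m².
Convert: 169 °C = 442 K; 26 °C = 299 K.
Q = εσA(T⁴ − T_s⁴). T⁴ − T_s⁴ = (442)⁴ − (299)⁴ = 3.82×10^10 − 7.99×10^9 = 3.02×10^10 K⁴.
Q = 0.90 × 5.67×10⁻⁸ × 0.0254 × 3.02×10^10 = 39.2 W.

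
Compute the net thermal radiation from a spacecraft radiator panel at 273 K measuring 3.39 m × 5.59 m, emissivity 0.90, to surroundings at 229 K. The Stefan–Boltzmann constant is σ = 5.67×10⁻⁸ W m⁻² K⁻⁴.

A = 3.39 × 5.59 = 19.0 m².
Q = εσA(T⁴ − T_s⁴). T⁴ − T_s⁴ = (273)⁴ − (229)⁴ = 5.55×10^9 − 2.75×10^9 = 2.80×10^9 K⁴.
Q = 0.90 × 5.67×10⁻⁸ × 19.0 × 2.80×10^9 = 2710 W.

Q ≈ 2710 W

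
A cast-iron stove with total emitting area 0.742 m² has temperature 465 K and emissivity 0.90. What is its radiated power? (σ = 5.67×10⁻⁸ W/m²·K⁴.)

P ≈ 1770 W

P = εσAT⁴ = 0.90 × 5.67×10⁻⁸ × 0.742 × (465)⁴ = 0.90 × 5.67×10⁻⁸ × 0.742 × 4.68×10^10.
P = 1770 W.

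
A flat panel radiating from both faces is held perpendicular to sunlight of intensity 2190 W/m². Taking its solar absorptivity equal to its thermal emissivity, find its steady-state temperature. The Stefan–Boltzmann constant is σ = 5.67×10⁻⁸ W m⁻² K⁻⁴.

Absorbed flux αS = emitted flux 2εσT⁴ per unit area; with α = ε this gives T = (S/2σ)^(1/4).
T = (2190 / (2 × 5.67×10⁻⁸))^(1/4) = (1.93×10^10)^(1/4).
T = 373 K.

T ≈ 373 K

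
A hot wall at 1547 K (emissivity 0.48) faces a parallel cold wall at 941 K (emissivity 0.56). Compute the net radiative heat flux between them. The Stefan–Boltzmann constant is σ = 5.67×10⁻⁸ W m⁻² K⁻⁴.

For two large parallel gray plates, q = σ(T₁⁴ − T₂⁴) / (1/ε₁ + 1/ε₂ − 1).
1/ε₁ + 1/ε₂ − 1 = 1/0.48 + 1/0.56 − 1 = 2.869.
T₁⁴ − T₂⁴ = 5.73×10^12 − 7.84×10^11 = 4.94×10^12 K⁴.
q = 5.67×10⁻⁸ × 4.94×10^12 / 2.869 = 97700 W/m².

q ≈ 97700 W/m²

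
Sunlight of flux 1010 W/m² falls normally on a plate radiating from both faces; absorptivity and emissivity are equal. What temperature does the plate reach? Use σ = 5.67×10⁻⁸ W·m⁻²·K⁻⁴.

Absorbed flux αS = emitted flux 2εσT⁴ per unit area; with α = ε this gives T = (S/2σ)^(1/4).
T = (1010 / (2 × 5.67×10⁻⁸))^(1/4) = (8.91×10^9)^(1/4).
T = 307 K.

T ≈ 307 K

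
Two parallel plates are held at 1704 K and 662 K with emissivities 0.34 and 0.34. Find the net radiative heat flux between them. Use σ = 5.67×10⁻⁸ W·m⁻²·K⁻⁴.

For two large parallel gray plates, q = σ(T₁⁴ − T₂⁴) / (1/ε₁ + 1/ε₂ − 1).
1/ε₁ + 1/ε₂ − 1 = 1/0.34 + 1/0.34 − 1 = 4.882.
T₁⁴ − T₂⁴ = 8.43×10^12 − 1.92×10^11 = 8.24×10^12 K⁴.
q = 5.67×10⁻⁸ × 8.24×10^12 / 4.882 = 95700 W/m².

q ≈ 95700 W/m²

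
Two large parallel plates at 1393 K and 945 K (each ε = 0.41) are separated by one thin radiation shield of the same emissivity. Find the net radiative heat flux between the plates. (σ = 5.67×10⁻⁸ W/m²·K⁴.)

Each of the 2 gaps contributes resistance (2/ε − 1) = 2/0.41 − 1 = 3.878; total = 7.756.
q = σ(T₁⁴ − T₂⁴) / 7.756 = 5.67×10⁻⁸ × 2.97×10^12 / 7.756 = 21700 W/m².

q ≈ 21700 W/m²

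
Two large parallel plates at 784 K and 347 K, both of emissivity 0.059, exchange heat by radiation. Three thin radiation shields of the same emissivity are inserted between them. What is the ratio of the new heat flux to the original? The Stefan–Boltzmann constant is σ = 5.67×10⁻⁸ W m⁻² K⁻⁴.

ratio ≈ 0.250

With N identical shields there are N+1 = 4 gaps in series, each with the same radiative resistance, so the flux falls to 1/(N+1) of its unshielded value.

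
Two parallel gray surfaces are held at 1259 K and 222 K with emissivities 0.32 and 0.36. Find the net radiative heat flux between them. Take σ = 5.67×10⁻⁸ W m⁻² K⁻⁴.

q ≈ 29000 W/m²

For two large parallel gray plates, q = σ(T₁⁴ − T₂⁴) / (1/ε₁ + 1/ε₂ − 1).
1/ε₁ + 1/ε₂ − 1 = 1/0.32 + 1/0.36 − 1 = 4.903.
T₁⁴ − T₂⁴ = 2.51×10^12 − 2.43×10^9 = 2.51×10^12 K⁴.
q = 5.67×10⁻⁸ × 2.51×10^12 / 4.903 = 29000 W/m².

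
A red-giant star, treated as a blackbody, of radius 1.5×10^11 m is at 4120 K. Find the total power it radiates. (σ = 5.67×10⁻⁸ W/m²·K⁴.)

P ≈ 4.62×10^30 W

A = 4πr² = 4π × (1.5×10^11)² = 2.83×10^23 m².
P = σAT⁴ = 5.67×10⁻⁸ × 2.83×10^23 × (4120)⁴ = 5.67×10⁻⁸ × 2.83×10^23 × 2.88×10^14.
P = 4.62×10^30 W.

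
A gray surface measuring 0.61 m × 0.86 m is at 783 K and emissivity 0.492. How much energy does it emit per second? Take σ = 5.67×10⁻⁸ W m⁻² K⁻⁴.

A = 0.61 × 0.86 = 0.525 m².
Stefan–Boltzmann: P = εσAT⁴ = 0.492 × 5.67×10⁻⁸ × 0.525 × (783)⁴ = 0.492 × 5.67×10⁻⁸ × 0.525 × 3.76×10^11.
P = 5500 W.

P ≈ 5500 W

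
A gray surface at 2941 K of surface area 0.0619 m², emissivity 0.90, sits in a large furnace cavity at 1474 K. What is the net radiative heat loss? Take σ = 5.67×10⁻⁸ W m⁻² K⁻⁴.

Q ≈ 2.21×10^5 W

Q = εσA(T⁴ − T_s⁴). T⁴ − T_s⁴ = (2941)⁴ − (1474)⁴ = 7.48×10^13 − 4.72×10^12 = 7.01×10^13 K⁴.
Q = 0.90 × 5.67×10⁻⁸ × 0.0619 × 7.01×10^13 = 2.21×10^5 W.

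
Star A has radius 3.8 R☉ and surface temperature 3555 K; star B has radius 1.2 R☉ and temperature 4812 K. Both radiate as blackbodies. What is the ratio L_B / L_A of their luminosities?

L_B/L_A ≈ 0.335

L = 4πR²σT⁴ ∝ R²T⁴, so L_B/L_A = (1.2/3.8)² × (4812/3555)⁴ = 0.0997 × 3.36 = 0.335.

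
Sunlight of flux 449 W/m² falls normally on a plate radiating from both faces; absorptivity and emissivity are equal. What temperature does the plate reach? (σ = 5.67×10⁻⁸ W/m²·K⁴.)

Absorbed flux αS = emitted flux 2εσT⁴ per unit area; with α = ε this gives T = (S/2σ)^(1/4).
T = (449 / (2 × 5.67×10⁻⁸))^(1/4) = (3.96×10^9)^(1/4).
T = 251 K.

T ≈ 251 K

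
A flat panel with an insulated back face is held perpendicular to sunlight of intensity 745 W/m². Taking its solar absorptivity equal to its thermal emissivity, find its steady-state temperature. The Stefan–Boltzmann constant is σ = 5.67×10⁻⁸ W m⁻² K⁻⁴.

Absorbed flux αS = emitted flux εσT⁴ (one radiating face); with α = ε, T = (S/σ)^(1/4).
T = (745 / 5.67×10⁻⁸)^(1/4) = (1.31×10^10)^(1/4).
T = 339 K.

T ≈ 339 K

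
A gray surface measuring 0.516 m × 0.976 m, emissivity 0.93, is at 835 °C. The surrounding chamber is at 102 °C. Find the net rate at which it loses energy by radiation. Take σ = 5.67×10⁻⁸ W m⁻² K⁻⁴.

Q ≈ 39500 W

A = 0.516 × 0.976 = 0.504 m².
Convert: 835 °C = 1108 K; 102 °C = 375 K.
Q = εσA(T⁴ − T_s⁴). T⁴ − T_s⁴ = (1108)⁴ − (375)⁴ = 1.51×10^12 − 1.98×10^10 = 1.49×10^12 K⁴.
Q = 0.93 × 5.67×10⁻⁸ × 0.504 × 1.49×10^12 = 39500 W.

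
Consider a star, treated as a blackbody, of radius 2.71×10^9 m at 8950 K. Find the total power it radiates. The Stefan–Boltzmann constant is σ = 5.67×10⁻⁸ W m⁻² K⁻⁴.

A = 4πr² = 4π × (2.71×10^9)² = 9.23×10^19 m².
P = σAT⁴ = 5.67×10⁻⁸ × 9.23×10^19 × (8950)⁴ = 5.67×10⁻⁸ × 9.23×10^19 × 6.42×10^15.
P = 3.36×10^28 W.

P ≈ 3.36×10^28 W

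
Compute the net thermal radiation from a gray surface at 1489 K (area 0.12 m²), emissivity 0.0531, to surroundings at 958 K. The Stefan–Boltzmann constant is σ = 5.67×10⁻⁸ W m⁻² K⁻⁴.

Q = εσA(T⁴ − T_s⁴). T⁴ − T_s⁴ = (1489)⁴ − (958)⁴ = 4.92×10^12 − 8.42×10^11 = 4.07×10^12 K⁴.
Q = 0.0531 × 5.67×10⁻⁸ × 0.120 × 4.07×10^12 = 1470 W.

Q ≈ 1470 W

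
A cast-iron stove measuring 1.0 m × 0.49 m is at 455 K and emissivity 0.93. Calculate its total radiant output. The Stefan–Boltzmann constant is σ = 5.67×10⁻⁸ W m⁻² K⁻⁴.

A = 1.0 × 0.49 = 0.490 m².
P = εσAT⁴ = 0.93 × 5.67×10⁻⁸ × 0.490 × (455)⁴ = 0.93 × 5.67×10⁻⁸ × 0.490 × 4.29×10^10.
P = 1110 W.

P ≈ 1110 W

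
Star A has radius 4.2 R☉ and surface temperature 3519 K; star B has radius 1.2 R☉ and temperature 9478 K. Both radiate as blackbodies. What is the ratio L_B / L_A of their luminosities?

L_B/L_A ≈ 4.30

L = 4πR²σT⁴ ∝ R²T⁴, so L_B/L_A = (1.2/4.2)² × (9478/3519)⁴ = 0.0816 × 52.6 = 4.30.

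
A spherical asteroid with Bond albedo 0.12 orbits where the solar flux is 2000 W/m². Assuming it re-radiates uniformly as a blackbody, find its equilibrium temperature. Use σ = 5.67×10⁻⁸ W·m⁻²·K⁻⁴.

Power absorbed = (1−a)S·πR²; power emitted = 4πR²σT⁴. Equating and cancelling πR²:
T = ((1−a)S / 4σ)^(1/4) = (1760 / (4 × 5.67×10⁻⁸))^(1/4) = (7.76×10^9)^(1/4).
T = 297 K.

T ≈ 297 K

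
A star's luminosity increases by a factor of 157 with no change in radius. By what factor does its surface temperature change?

factor ≈ 3.54

P ∝ T⁴ ⇒ T ∝ P^(1/4), so T scales by (157)^(1/4) = 3.54.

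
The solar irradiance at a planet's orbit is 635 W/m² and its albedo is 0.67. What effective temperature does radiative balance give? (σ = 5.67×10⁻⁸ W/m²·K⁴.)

T ≈ 174 K

Power absorbed = (1−a)S·πR²; power emitted = 4πR²σT⁴. Equating and cancelling πR²:
T = ((1−a)S / 4σ)^(1/4) = (210 / (4 × 5.67×10⁻⁸))^(1/4) = (9.24×10^8)^(1/4).
T = 174 K.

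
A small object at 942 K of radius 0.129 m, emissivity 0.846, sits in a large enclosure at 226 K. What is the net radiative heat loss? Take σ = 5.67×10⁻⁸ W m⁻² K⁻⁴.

A = 4πr² = 4π × (0.129)² = 0.209 m².
Q = εσA(T⁴ − T_s⁴). T⁴ − T_s⁴ = (942)⁴ − (226)⁴ = 7.87×10^11 − 2.61×10^9 = 7.85×10^11 K⁴.
Q = 0.846 × 5.67×10⁻⁸ × 0.209 × 7.85×10^11 = 7870 W.

Q ≈ 7870 W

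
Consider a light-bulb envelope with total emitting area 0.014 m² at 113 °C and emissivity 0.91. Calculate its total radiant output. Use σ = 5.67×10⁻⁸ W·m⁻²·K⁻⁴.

113 °C = 386 K.
Stefan–Boltzmann: P = εσAT⁴ = 0.91 × 5.67×10⁻⁸ × 0.0140 × (386)⁴ = 0.91 × 5.67×10⁻⁸ × 0.0140 × 2.22×10^10.
P = 16.0 W.

P ≈ 16.0 W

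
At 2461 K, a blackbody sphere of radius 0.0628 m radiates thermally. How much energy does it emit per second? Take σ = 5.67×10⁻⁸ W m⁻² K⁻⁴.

P ≈ 1.03×10^5 W

A = 4πr² = 4π × (0.0628)² = 0.0496 m².
P = σAT⁴ = 5.67×10⁻⁸ × 0.0496 × (2461)⁴ = 5.67×10⁻⁸ × 0.0496 × 3.67×10^13.
P = 1.03×10^5 W.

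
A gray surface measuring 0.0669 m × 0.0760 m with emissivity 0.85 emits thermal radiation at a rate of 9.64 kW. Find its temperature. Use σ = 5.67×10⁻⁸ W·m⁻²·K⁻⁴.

A = 0.0669 × 0.0760 = 5.08×10^-3 m².
From P = εσAT⁴, T = (P / εσA)^(1/4) = (9640 / (0.85 × 5.67×10⁻⁸ × 5.08×10^-3))^(1/4).
T = (3.93×10^13)^(1/4) = 2500 K.

T ≈ 2500 K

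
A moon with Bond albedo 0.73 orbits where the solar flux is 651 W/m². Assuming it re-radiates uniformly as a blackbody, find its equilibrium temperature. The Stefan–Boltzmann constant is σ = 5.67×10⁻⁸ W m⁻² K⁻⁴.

T ≈ 167 K

Power absorbed = (1−a)S·πR²; power emitted = 4πR²σT⁴. Equating and cancelling πR²:
T = ((1−a)S / 4σ)^(1/4) = (176 / (4 × 5.67×10⁻⁸))^(1/4) = (7.75×10^8)^(1/4).
T = 167 K.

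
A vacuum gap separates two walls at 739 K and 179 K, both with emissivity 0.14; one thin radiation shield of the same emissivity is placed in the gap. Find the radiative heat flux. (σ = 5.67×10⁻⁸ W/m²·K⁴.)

q ≈ 634 W/m²

Each of the 2 gaps contributes resistance (2/ε − 1) = 2/0.14 − 1 = 13.29; total = 26.57.
q = σ(T₁⁴ − T₂⁴) / 26.57 = 5.67×10⁻⁸ × 2.97×10^11 / 26.57 = 634 W/m².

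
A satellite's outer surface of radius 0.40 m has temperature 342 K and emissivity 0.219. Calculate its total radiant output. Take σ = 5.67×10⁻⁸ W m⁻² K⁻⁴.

A = 4πr² = 4π × (0.40)² = 2.01 m².
Stefan–Boltzmann: P = εσAT⁴ = 0.219 × 5.67×10⁻⁸ × 2.01 × (342)⁴ = 0.219 × 5.67×10⁻⁸ × 2.01 × 1.37×10^10.
P = 342 W.

P ≈ 342 W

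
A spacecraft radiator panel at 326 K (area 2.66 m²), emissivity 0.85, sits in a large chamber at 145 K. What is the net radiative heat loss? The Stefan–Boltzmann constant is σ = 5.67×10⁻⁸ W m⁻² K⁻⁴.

Q = εσA(T⁴ − T_s⁴). T⁴ − T_s⁴ = (326)⁴ − (145)⁴ = 1.13×10^10 − 4.42×10^8 = 1.09×10^10 K⁴.
Q = 0.85 × 5.67×10⁻⁸ × 2.66 × 1.09×10^10 = 1390 W.

Q ≈ 1390 W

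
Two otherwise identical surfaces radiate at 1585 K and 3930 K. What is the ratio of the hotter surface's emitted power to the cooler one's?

ratio ≈ 37.8

P ∝ T⁴, so the ratio is (3930/1585)⁴ = (2.479)⁴ = 37.8.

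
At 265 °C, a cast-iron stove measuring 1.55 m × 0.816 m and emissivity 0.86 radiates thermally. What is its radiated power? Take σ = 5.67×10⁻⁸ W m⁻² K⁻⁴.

A = 1.55 × 0.816 = 1.26 m².
265 °C = 538 K.
Stefan–Boltzmann: P = εσAT⁴ = 0.86 × 5.67×10⁻⁸ × 1.26 × (538)⁴ = 0.86 × 5.67×10⁻⁸ × 1.26 × 8.38×10^10.
P = 5170 W.

P ≈ 5170 W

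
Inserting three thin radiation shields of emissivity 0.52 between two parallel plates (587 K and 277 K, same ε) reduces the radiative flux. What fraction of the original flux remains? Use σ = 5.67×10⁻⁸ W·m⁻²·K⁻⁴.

With N identical shields there are N+1 = 4 gaps in series, each with the same radiative resistance, so the flux falls to 1/(N+1) of its unshielded value.

ratio ≈ 0.250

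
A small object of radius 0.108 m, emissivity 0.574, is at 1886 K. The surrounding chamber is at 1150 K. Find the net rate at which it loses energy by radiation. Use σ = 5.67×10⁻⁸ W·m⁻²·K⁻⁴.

Q ≈ 52000 W

A = 4πr² = 4π × (0.108)² = 0.147 m².
Q = εσA(T⁴ − T_s⁴). T⁴ − T_s⁴ = (1886)⁴ − (1150)⁴ = 1.27×10^13 − 1.75×10^12 = 1.09×10^13 K⁴.
Q = 0.574 × 5.67×10⁻⁸ × 0.147 × 1.09×10^13 = 52000 W.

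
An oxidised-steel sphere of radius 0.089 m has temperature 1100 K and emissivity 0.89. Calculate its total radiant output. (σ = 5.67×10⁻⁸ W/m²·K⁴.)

A = 4πr² = 4π × (0.089)² = 0.0995 m².
P = εσAT⁴ = 0.89 × 5.67×10⁻⁸ × 0.0995 × (1100)⁴ = 0.89 × 5.67×10⁻⁸ × 0.0995 × 1.46×10^12.
P = 7350 W.

P ≈ 7350 W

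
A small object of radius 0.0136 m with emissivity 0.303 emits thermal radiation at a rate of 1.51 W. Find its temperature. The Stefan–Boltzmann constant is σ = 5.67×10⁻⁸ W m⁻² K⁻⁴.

T ≈ 441 K

A = 4πr² = 4π × (0.0136)² = 2.32×10^-3 m².
From P = εσAT⁴, T = (P / εσA)^(1/4) = (1.51 / (0.303 × 5.67×10⁻⁸ × 2.32×10^-3))^(1/4).
T = (3.78×10^10)^(1/4) = 441 K.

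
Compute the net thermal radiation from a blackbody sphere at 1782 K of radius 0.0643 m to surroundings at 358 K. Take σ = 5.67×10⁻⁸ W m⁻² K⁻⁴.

A = 4πr² = 4π × (0.0643)² = 0.0520 m².
Q = σA(T⁴ − T_s⁴). T⁴ − T_s⁴ = (1782)⁴ − (358)⁴ = 1.01×10^13 − 1.64×10^10 = 1.01×10^13 K⁴.
Q = 5.67×10⁻⁸ × 0.0520 × 1.01×10^13 = 29700 W.

Q ≈ 29700 W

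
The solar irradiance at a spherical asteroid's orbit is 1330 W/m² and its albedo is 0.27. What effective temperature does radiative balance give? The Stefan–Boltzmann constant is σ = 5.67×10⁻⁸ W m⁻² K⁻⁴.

Power absorbed = (1−a)S·πR²; power emitted = 4πR²σT⁴. Equating and cancelling πR²:
T = ((1−a)S / 4σ)^(1/4) = (971 / (4 × 5.67×10⁻⁸))^(1/4) = (4.28×10^9)^(1/4).
T = 256 K.

T ≈ 256 K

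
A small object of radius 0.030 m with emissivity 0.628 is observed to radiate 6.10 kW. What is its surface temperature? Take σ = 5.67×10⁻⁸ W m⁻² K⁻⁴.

T ≈ 1970 K

A = 4πr² = 4π × (0.030)² = 0.0113 m².
From P = εσAT⁴, T = (P / εσA)^(1/4) = (6100 / (0.628 × 5.67×10⁻⁸ × 0.0113))^(1/4).
T = (1.51×10^13)^(1/4) = 1970 K.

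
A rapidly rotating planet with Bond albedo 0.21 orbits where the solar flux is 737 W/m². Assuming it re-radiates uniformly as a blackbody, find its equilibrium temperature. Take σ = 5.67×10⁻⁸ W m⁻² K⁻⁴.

Power absorbed = (1−a)S·πR²; power emitted = 4πR²σT⁴. Equating and cancelling πR²:
T = ((1−a)S / 4σ)^(1/4) = (582 / (4 × 5.67×10⁻⁸))^(1/4) = (2.57×10^9)^(1/4).
T = 225 K.

T ≈ 225 K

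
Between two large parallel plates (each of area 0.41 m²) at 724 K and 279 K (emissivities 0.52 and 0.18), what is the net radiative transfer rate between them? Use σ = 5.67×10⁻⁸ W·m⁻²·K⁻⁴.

Q ≈ 964 W

For two large parallel gray plates, q = σ(T₁⁴ − T₂⁴) / (1/ε₁ + 1/ε₂ − 1).
1/ε₁ + 1/ε₂ − 1 = 1/0.52 + 1/0.18 − 1 = 6.479.
T₁⁴ − T₂⁴ = 2.75×10^11 − 6.06×10^9 = 2.69×10^11 K⁴.
q = 5.67×10⁻⁸ × 2.69×10^11 / 6.479 = 2350 W/m².
Q = q·A = 2350 × 0.41 = 964 W.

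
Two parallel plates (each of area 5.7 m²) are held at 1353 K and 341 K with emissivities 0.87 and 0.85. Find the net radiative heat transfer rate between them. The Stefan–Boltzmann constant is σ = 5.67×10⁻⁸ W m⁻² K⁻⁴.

For two large parallel gray plates, q = σ(T₁⁴ − T₂⁴) / (1/ε₁ + 1/ε₂ − 1).
1/ε₁ + 1/ε₂ − 1 = 1/0.87 + 1/0.85 − 1 = 1.326.
T₁⁴ − T₂⁴ = 3.35×10^12 − 1.35×10^10 = 3.34×10^12 K⁴.
q = 5.67×10⁻⁸ × 3.34×10^12 / 1.326 = 1.43×10^5 W/m².
Q = q·A = 1.43×10^5 × 5.7 = 8.14×10^5 W.

Q ≈ 8.14×10^5 W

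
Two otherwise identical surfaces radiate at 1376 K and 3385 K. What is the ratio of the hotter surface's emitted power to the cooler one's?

P ∝ T⁴, so the ratio is (3385/1376)⁴ = (2.460)⁴ = 36.6.

ratio ≈ 36.6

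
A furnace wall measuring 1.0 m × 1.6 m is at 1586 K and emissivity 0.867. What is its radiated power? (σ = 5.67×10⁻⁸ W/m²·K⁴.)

A = 1.0 × 1.6 = 1.60 m².
P = εσAT⁴ = 0.867 × 5.67×10⁻⁸ × 1.60 × (1586)⁴ = 0.867 × 5.67×10⁻⁸ × 1.60 × 6.33×10^12.
P = 4.98×10^5 W.

P ≈ 4.98×10^5 W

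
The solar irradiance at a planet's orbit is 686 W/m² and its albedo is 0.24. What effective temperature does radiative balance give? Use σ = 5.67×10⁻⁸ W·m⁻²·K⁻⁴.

Power absorbed = (1−a)S·πR²; power emitted = 4πR²σT⁴. Equating and cancelling πR²:
T = ((1−a)S / 4σ)^(1/4) = (521 / (4 × 5.67×10⁻⁸))^(1/4) = (2.30×10^9)^(1/4).
T = 219 K.

T ≈ 219 K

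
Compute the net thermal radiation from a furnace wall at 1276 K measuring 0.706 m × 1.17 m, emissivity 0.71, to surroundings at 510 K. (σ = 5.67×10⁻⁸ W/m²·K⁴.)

A = 0.706 × 1.17 = 0.826 m².
Q = εσA(T⁴ − T_s⁴). T⁴ − T_s⁴ = (1276)⁴ − (510)⁴ = 2.65×10^12 − 6.77×10^10 = 2.58×10^12 K⁴.
Q = 0.71 × 5.67×10⁻⁸ × 0.826 × 2.58×10^12 = 85900 W.

Q ≈ 85900 W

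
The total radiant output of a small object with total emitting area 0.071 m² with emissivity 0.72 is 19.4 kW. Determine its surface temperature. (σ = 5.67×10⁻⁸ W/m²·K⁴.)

T ≈ 1610 K

From P = εσAT⁴, T = (P / εσA)^(1/4) = (19400 / (0.72 × 5.67×10⁻⁸ × 0.0710))^(1/4).
T = (6.69×10^12)^(1/4) = 1610 K.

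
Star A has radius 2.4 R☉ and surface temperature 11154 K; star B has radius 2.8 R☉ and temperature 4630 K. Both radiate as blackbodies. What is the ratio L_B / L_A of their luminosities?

L = 4πR²σT⁴ ∝ R²T⁴, so L_B/L_A = (2.8/2.4)² × (4630/11154)⁴ = 1.36 × 0.0297 = 0.0404.

L_B/L_A ≈ 0.0404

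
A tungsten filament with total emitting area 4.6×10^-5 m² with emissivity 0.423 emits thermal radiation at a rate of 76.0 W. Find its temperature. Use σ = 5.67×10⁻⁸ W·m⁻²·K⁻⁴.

T ≈ 2880 K

From P = εσAT⁴, T = (P / εσA)^(1/4) = (76.0 / (0.423 × 5.67×10⁻⁸ × 4.60×10^-5))^(1/4).
T = (6.89×10^13)^(1/4) = 2880 K.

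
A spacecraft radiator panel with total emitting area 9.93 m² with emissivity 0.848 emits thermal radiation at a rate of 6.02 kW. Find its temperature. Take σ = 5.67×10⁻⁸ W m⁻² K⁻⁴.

From P = εσAT⁴, T = (P / εσA)^(1/4) = (6020 / (0.848 × 5.67×10⁻⁸ × 9.93))^(1/4).
T = (1.26×10^10)^(1/4) = 335 K.

T ≈ 335 K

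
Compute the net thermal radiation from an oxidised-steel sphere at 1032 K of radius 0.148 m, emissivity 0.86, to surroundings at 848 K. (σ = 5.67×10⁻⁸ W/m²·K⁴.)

A = 4πr² = 4π × (0.148)² = 0.275 m².
Q = εσA(T⁴ − T_s⁴). T⁴ − T_s⁴ = (1032)⁴ − (848)⁴ = 1.13×10^12 − 5.17×10^11 = 6.17×10^11 K⁴.
Q = 0.86 × 5.67×10⁻⁸ × 0.275 × 6.17×10^11 = 8280 W.

Q ≈ 8280 W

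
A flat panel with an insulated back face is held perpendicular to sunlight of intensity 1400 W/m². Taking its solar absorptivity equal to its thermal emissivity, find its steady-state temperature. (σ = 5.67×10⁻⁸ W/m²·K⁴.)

T ≈ 396 K

Absorbed flux αS = emitted flux εσT⁴ (one radiating face); with α = ε, T = (S/σ)^(1/4).
T = (1400 / 5.67×10⁻⁸)^(1/4) = (2.47×10^10)^(1/4).
T = 396 K.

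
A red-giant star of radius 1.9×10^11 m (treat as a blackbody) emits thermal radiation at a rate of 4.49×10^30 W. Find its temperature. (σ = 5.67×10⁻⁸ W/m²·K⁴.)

A = 4πr² = 4π × (1.9×10^11)² = 4.54×10^23 m².
From P = σAT⁴, T = (P / σA)^(1/4) = (4.49×10^30 / (5.67×10⁻⁸ × 4.54×10^23))^(1/4).
T = (1.75×10^14)^(1/4) = 3630 K.

T ≈ 3630 K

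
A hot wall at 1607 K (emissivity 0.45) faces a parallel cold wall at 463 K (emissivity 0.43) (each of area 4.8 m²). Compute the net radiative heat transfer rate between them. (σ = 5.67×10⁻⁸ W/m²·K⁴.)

Q ≈ 5.08×10^5 W

For two large parallel gray plates, q = σ(T₁⁴ − T₂⁴) / (1/ε₁ + 1/ε₂ − 1).
1/ε₁ + 1/ε₂ − 1 = 1/0.45 + 1/0.43 − 1 = 3.548.
T₁⁴ − T₂⁴ = 6.67×10^12 − 4.60×10^10 = 6.62×10^12 K⁴.
q = 5.67×10⁻⁸ × 6.62×10^12 / 3.548 = 1.06×10^5 W/m².
Q = q·A = 1.06×10^5 × 4.8 = 5.08×10^5 W.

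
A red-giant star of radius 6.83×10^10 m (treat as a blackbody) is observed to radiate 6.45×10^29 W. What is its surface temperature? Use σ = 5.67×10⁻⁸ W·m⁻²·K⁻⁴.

A = 4πr² = 4π × (6.83×10^10)² = 5.86×10^22 m².
From P = σAT⁴, T = (P / σA)^(1/4) = (6.45×10^29 / (5.67×10⁻⁸ × 5.86×10^22))^(1/4).
T = (1.94×10^14)^(1/4) = 3730 K.

T ≈ 3730 K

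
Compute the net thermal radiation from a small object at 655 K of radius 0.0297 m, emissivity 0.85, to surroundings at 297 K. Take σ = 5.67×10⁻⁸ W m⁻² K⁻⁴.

Q ≈ 94.2 W

A = 4πr² = 4π × (0.0297)² = 0.0111 m².
Q = εσA(T⁴ − T_s⁴). T⁴ − T_s⁴ = (655)⁴ − (297)⁴ = 1.84×10^11 − 7.78×10^9 = 1.76×10^11 K⁴.
Q = 0.85 × 5.67×10⁻⁸ × 0.0111 × 1.76×10^11 = 94.2 W.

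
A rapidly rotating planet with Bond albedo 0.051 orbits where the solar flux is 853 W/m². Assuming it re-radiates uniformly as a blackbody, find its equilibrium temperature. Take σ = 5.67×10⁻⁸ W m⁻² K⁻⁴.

T ≈ 244 K

Power absorbed = (1−a)S·πR²; power emitted = 4πR²σT⁴. Equating and cancelling πR²:
T = ((1−a)S / 4σ)^(1/4) = (809 / (4 × 5.67×10⁻⁸))^(1/4) = (3.57×10^9)^(1/4).
T = 244 K.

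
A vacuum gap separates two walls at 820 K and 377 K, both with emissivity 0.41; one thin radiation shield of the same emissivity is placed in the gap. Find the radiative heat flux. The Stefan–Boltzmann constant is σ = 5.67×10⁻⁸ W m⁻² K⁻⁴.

Each of the 2 gaps contributes resistance (2/ε − 1) = 2/0.41 − 1 = 3.878; total = 7.756.
q = σ(T₁⁴ − T₂⁴) / 7.756 = 5.67×10⁻⁸ × 4.32×10^11 / 7.756 = 3160 W/m².

q ≈ 3160 W/m²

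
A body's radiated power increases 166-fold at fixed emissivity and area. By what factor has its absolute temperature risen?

P ∝ T⁴ ⇒ T ∝ P^(1/4), so T scales by (166)^(1/4) = 3.59.

factor ≈ 3.59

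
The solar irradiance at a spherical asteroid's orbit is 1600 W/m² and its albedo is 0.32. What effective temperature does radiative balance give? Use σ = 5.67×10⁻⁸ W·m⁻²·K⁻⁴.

Power absorbed = (1−a)S·πR²; power emitted = 4πR²σT⁴. Equating and cancelling πR²:
T = ((1−a)S / 4σ)^(1/4) = (1090 / (4 × 5.67×10⁻⁸))^(1/4) = (4.80×10^9)^(1/4).
T = 263 K.

T ≈ 263 K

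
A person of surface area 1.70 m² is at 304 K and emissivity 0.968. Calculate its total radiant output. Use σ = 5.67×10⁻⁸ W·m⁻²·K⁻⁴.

Stefan–Boltzmann: P = εσAT⁴ = 0.968 × 5.67×10⁻⁸ × 1.70 × (304)⁴ = 0.968 × 5.67×10⁻⁸ × 1.70 × 8.54×10^9.
P = 797 W.

P ≈ 797 W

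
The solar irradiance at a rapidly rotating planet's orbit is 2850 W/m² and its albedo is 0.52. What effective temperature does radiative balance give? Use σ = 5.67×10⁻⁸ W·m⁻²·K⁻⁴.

Power absorbed = (1−a)S·πR²; power emitted = 4πR²σT⁴. Equating and cancelling πR²:
T = ((1−a)S / 4σ)^(1/4) = (1370 / (4 × 5.67×10⁻⁸))^(1/4) = (6.03×10^9)^(1/4).
T = 279 K.

T ≈ 279 K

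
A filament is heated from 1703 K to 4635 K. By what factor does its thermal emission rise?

ratio ≈ 54.9

P ∝ T⁴, so the ratio is (4635/1703)⁴ = (2.722)⁴ = 54.9.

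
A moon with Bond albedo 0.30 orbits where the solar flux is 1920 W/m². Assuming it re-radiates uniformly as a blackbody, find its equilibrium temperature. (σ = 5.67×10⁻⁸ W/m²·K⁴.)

T ≈ 277 K

Power absorbed = (1−a)S·πR²; power emitted = 4πR²σT⁴. Equating and cancelling πR²:
T = ((1−a)S / 4σ)^(1/4) = (1340 / (4 × 5.67×10⁻⁸))^(1/4) = (5.93×10^9)^(1/4).
T = 277 K.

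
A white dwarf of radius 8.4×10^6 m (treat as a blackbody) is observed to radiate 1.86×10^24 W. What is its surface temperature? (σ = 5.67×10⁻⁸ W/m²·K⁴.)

T ≈ 13900 K

A = 4πr² = 4π × (8.4×10^6)² = 8.87×10^14 m².
From P = σAT⁴, T = (P / σA)^(1/4) = (1.86×10^24 / (5.67×10⁻⁸ × 8.87×10^14))^(1/4).
T = (3.70×10^16)^(1/4) = 13900 K.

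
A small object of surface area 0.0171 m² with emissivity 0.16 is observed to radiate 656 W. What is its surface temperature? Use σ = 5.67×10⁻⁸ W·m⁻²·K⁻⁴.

T ≈ 1430 K

From P = εσAT⁴, T = (P / εσA)^(1/4) = (656 / (0.16 × 5.67×10⁻⁸ × 0.0171))^(1/4).
T = (4.23×10^12)^(1/4) = 1430 K.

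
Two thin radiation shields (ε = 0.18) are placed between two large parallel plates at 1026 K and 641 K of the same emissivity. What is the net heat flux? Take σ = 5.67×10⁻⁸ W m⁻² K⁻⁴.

q ≈ 1760 W/m²

Each of the 3 gaps contributes resistance (2/ε − 1) = 2/0.18 − 1 = 10.11; total = 30.33.
q = σ(T₁⁴ − T₂⁴) / 30.33 = 5.67×10⁻⁸ × 9.39×10^11 / 30.33 = 1760 W/m².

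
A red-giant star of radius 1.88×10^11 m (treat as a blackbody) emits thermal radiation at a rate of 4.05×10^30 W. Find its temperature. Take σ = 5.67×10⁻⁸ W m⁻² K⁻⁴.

T ≈ 3560 K

A = 4πr² = 4π × (1.88×10^11)² = 4.44×10^23 m².
From P = σAT⁴, T = (P / σA)^(1/4) = (4.05×10^30 / (5.67×10⁻⁸ × 4.44×10^23))^(1/4).
T = (1.61×10^14)^(1/4) = 3560 K.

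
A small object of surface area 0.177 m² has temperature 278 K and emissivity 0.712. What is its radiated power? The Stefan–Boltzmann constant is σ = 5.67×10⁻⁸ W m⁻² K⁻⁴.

P ≈ 42.7 W

Stefan–Boltzmann: P = εσAT⁴ = 0.712 × 5.67×10⁻⁸ × 0.177 × (278)⁴ = 0.712 × 5.67×10⁻⁸ × 0.177 × 5.97×10^9.
P = 42.7 W.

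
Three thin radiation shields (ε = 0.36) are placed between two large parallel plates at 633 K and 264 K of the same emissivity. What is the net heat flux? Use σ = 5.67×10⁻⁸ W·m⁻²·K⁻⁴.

Each of the 4 gaps contributes resistance (2/ε − 1) = 2/0.36 − 1 = 4.556; total = 18.22.
q = σ(T₁⁴ − T₂⁴) / 18.22 = 5.67×10⁻⁸ × 1.56×10^11 / 18.22 = 484 W/m².

q ≈ 484 W/m²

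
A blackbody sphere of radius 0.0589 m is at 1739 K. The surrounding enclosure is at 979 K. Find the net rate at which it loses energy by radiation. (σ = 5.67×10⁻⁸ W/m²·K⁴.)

Q ≈ 20300 W

A = 4πr² = 4π × (0.0589)² = 0.0436 m².
Q = σA(T⁴ − T_s⁴). T⁴ − T_s⁴ = (1739)⁴ − (979)⁴ = 9.15×10^12 − 9.19×10^11 = 8.23×10^12 K⁴.
Q = 5.67×10⁻⁸ × 0.0436 × 8.23×10^12 = 20300 W.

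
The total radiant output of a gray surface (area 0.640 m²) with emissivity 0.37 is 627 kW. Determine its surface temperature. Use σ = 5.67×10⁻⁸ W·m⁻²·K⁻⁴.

T ≈ 2610 K

From P = εσAT⁴, T = (P / εσA)^(1/4) = (6.27×10^5 / (0.37 × 5.67×10⁻⁸ × 0.640))^(1/4).
T = (4.67×10^13)^(1/4) = 2610 K.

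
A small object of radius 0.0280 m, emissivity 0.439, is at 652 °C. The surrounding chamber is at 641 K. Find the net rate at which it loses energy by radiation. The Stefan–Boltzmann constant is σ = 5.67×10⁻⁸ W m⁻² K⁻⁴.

Q ≈ 138 W

A = 4πr² = 4π × (0.0280)² = 9.85×10^-3 m².
Convert: 652 °C = 925 K.
Q = εσA(T⁴ − T_s⁴). T⁴ − T_s⁴ = (925)⁴ − (641)⁴ = 7.32×10^11 − 1.69×10^11 = 5.63×10^11 K⁴.
Q = 0.439 × 5.67×10⁻⁸ × 9.85×10^-3 × 5.63×10^11 = 138 W.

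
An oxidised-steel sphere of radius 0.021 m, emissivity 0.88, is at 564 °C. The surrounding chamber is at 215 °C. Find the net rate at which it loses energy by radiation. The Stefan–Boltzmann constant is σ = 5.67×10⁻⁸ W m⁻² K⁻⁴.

Q ≈ 120 W

A = 4πr² = 4π × (0.021)² = 5.54×10^-3 m².
Convert: 564 °C = 837 K; 215 °C = 488 K.
Q = εσA(T⁴ − T_s⁴). T⁴ − T_s⁴ = (837)⁴ − (488)⁴ = 4.91×10^11 − 5.67×10^10 = 4.34×10^11 K⁴.
Q = 0.88 × 5.67×10⁻⁸ × 5.54×10^-3 × 4.34×10^11 = 120 W.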